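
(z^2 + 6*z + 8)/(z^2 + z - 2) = (z + 4)/(z - 1)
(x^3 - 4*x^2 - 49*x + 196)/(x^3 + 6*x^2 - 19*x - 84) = (x - 7)/(x + 3)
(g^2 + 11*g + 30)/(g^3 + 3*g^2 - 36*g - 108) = (g + 5)/(g^2 - 3*g - 18)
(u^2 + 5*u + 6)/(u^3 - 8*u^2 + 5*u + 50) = (u + 3)/(u^2 - 10*u + 25)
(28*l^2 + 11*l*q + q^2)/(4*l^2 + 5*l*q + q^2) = (7*l + q)/(l + q)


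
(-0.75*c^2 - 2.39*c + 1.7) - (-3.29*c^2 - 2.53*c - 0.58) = 2.54*c^2 + 0.14*c + 2.28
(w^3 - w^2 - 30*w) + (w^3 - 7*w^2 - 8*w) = 2*w^3 - 8*w^2 - 38*w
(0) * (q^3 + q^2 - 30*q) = 0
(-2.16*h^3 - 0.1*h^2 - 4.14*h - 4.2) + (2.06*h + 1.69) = -2.16*h^3 - 0.1*h^2 - 2.08*h - 2.51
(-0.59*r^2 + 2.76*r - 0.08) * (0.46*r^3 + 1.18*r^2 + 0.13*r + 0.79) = -0.2714*r^5 + 0.5734*r^4 + 3.1433*r^3 - 0.2017*r^2 + 2.17*r - 0.0632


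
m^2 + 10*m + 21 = (m + 3)*(m + 7)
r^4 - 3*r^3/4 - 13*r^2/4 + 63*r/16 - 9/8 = (r - 3/2)*(r - 3/4)*(r - 1/2)*(r + 2)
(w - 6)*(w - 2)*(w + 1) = w^3 - 7*w^2 + 4*w + 12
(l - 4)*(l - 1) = l^2 - 5*l + 4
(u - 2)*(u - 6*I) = u^2 - 2*u - 6*I*u + 12*I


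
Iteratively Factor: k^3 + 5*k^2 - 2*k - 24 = (k - 2)*(k^2 + 7*k + 12) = (k - 2)*(k + 4)*(k + 3)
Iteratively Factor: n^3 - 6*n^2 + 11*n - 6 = (n - 1)*(n^2 - 5*n + 6) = (n - 3)*(n - 1)*(n - 2)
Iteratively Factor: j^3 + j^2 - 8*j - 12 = (j + 2)*(j^2 - j - 6) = (j + 2)^2*(j - 3)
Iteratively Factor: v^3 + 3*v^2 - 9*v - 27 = (v + 3)*(v^2 - 9) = (v + 3)^2*(v - 3)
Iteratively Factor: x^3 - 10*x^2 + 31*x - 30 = (x - 5)*(x^2 - 5*x + 6) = (x - 5)*(x - 2)*(x - 3)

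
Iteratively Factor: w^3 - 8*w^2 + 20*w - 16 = (w - 2)*(w^2 - 6*w + 8) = (w - 4)*(w - 2)*(w - 2)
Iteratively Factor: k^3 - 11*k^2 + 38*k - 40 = (k - 5)*(k^2 - 6*k + 8) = (k - 5)*(k - 4)*(k - 2)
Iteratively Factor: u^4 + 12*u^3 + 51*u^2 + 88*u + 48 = (u + 1)*(u^3 + 11*u^2 + 40*u + 48) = (u + 1)*(u + 4)*(u^2 + 7*u + 12) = (u + 1)*(u + 3)*(u + 4)*(u + 4)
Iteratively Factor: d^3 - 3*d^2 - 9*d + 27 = (d + 3)*(d^2 - 6*d + 9) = (d - 3)*(d + 3)*(d - 3)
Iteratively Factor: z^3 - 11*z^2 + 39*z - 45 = (z - 5)*(z^2 - 6*z + 9) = (z - 5)*(z - 3)*(z - 3)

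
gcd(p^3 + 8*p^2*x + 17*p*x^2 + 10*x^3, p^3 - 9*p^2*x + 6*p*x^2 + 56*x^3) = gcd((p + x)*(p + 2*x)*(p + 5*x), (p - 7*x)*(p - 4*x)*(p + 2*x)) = p + 2*x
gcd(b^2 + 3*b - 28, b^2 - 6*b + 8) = b - 4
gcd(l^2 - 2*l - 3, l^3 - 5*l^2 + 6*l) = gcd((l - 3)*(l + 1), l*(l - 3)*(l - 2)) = l - 3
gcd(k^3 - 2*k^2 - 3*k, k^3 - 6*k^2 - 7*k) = k^2 + k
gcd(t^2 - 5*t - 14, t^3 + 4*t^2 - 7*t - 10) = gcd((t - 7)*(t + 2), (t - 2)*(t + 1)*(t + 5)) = 1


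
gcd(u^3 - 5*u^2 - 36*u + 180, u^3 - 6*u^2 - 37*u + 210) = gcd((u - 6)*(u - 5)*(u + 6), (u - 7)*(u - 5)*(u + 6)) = u^2 + u - 30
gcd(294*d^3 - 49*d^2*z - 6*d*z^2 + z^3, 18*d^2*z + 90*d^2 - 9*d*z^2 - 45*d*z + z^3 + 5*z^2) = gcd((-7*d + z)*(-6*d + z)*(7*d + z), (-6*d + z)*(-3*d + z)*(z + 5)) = -6*d + z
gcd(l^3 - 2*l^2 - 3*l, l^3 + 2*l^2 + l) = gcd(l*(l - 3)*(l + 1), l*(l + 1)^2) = l^2 + l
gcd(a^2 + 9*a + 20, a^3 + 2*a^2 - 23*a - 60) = a + 4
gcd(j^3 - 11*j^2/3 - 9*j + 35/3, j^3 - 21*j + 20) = j - 1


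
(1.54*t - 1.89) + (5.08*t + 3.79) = 6.62*t + 1.9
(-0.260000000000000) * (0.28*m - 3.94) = 1.0244 - 0.0728*m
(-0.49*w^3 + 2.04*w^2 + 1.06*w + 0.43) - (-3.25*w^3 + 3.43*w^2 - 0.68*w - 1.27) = 2.76*w^3 - 1.39*w^2 + 1.74*w + 1.7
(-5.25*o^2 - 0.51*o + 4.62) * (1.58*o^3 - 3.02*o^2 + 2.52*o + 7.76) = -8.295*o^5 + 15.0492*o^4 - 4.3902*o^3 - 55.9776*o^2 + 7.6848*o + 35.8512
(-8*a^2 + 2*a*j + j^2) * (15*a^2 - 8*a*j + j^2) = -120*a^4 + 94*a^3*j - 9*a^2*j^2 - 6*a*j^3 + j^4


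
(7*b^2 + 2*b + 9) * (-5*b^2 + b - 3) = -35*b^4 - 3*b^3 - 64*b^2 + 3*b - 27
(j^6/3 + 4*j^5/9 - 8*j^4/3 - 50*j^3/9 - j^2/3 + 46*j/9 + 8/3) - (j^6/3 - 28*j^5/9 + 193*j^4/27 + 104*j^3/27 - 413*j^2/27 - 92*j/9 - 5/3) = 32*j^5/9 - 265*j^4/27 - 254*j^3/27 + 404*j^2/27 + 46*j/3 + 13/3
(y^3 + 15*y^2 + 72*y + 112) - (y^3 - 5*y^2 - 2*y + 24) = 20*y^2 + 74*y + 88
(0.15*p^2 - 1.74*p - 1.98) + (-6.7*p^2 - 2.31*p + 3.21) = -6.55*p^2 - 4.05*p + 1.23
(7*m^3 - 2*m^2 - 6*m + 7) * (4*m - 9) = 28*m^4 - 71*m^3 - 6*m^2 + 82*m - 63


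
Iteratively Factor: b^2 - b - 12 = (b + 3)*(b - 4)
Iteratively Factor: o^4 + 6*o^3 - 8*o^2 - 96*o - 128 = (o + 4)*(o^3 + 2*o^2 - 16*o - 32) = (o + 2)*(o + 4)*(o^2 - 16) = (o - 4)*(o + 2)*(o + 4)*(o + 4)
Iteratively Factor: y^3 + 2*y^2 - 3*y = (y)*(y^2 + 2*y - 3) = y*(y + 3)*(y - 1)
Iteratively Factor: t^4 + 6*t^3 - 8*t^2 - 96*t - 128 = (t - 4)*(t^3 + 10*t^2 + 32*t + 32) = (t - 4)*(t + 4)*(t^2 + 6*t + 8) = (t - 4)*(t + 2)*(t + 4)*(t + 4)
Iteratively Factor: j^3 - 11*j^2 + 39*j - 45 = (j - 3)*(j^2 - 8*j + 15) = (j - 3)^2*(j - 5)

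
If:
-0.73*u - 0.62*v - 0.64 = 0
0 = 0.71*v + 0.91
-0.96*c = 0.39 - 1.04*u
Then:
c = -0.18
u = 0.21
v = -1.28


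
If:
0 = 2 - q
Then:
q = 2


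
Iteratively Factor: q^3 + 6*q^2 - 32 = (q + 4)*(q^2 + 2*q - 8) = (q + 4)^2*(q - 2)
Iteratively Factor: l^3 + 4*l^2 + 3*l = (l + 3)*(l^2 + l) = l*(l + 3)*(l + 1)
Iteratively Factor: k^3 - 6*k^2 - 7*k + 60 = (k - 4)*(k^2 - 2*k - 15) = (k - 5)*(k - 4)*(k + 3)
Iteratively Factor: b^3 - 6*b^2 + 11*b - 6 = (b - 3)*(b^2 - 3*b + 2) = (b - 3)*(b - 1)*(b - 2)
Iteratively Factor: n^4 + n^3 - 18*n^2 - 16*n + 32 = (n - 4)*(n^3 + 5*n^2 + 2*n - 8) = (n - 4)*(n + 4)*(n^2 + n - 2) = (n - 4)*(n + 2)*(n + 4)*(n - 1)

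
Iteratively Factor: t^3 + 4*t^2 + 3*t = (t)*(t^2 + 4*t + 3) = t*(t + 1)*(t + 3)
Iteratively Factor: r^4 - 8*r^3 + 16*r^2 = (r - 4)*(r^3 - 4*r^2) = r*(r - 4)*(r^2 - 4*r) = r^2*(r - 4)*(r - 4)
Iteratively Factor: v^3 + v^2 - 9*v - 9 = (v + 1)*(v^2 - 9) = (v - 3)*(v + 1)*(v + 3)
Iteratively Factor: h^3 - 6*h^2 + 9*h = (h - 3)*(h^2 - 3*h) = h*(h - 3)*(h - 3)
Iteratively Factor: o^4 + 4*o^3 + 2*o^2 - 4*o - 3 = (o + 1)*(o^3 + 3*o^2 - o - 3) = (o + 1)^2*(o^2 + 2*o - 3) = (o + 1)^2*(o + 3)*(o - 1)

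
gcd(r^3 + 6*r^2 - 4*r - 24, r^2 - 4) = r^2 - 4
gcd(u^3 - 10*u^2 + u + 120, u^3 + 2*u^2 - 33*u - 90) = u + 3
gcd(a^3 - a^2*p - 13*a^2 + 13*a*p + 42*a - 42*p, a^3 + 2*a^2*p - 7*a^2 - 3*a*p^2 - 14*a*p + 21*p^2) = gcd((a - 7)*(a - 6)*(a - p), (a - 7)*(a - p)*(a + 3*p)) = -a^2 + a*p + 7*a - 7*p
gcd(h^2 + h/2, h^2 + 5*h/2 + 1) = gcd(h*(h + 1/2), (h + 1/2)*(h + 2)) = h + 1/2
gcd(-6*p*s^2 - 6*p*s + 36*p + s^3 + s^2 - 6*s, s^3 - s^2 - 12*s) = s + 3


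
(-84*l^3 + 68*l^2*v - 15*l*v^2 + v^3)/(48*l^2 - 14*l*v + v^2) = (14*l^2 - 9*l*v + v^2)/(-8*l + v)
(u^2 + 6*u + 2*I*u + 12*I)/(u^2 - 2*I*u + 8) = (u + 6)/(u - 4*I)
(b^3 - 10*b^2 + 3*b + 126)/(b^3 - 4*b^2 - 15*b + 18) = (b - 7)/(b - 1)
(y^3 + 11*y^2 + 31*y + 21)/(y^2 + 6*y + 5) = (y^2 + 10*y + 21)/(y + 5)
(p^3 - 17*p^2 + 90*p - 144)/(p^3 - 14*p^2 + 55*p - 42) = (p^2 - 11*p + 24)/(p^2 - 8*p + 7)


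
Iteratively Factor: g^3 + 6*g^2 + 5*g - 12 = (g + 4)*(g^2 + 2*g - 3) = (g - 1)*(g + 4)*(g + 3)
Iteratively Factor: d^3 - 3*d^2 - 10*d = (d + 2)*(d^2 - 5*d) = d*(d + 2)*(d - 5)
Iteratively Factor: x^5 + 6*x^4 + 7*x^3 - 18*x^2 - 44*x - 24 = (x - 2)*(x^4 + 8*x^3 + 23*x^2 + 28*x + 12) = (x - 2)*(x + 2)*(x^3 + 6*x^2 + 11*x + 6) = (x - 2)*(x + 2)*(x + 3)*(x^2 + 3*x + 2) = (x - 2)*(x + 1)*(x + 2)*(x + 3)*(x + 2)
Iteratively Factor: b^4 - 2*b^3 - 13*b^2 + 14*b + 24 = (b + 1)*(b^3 - 3*b^2 - 10*b + 24) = (b + 1)*(b + 3)*(b^2 - 6*b + 8) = (b - 4)*(b + 1)*(b + 3)*(b - 2)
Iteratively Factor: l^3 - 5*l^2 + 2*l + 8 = (l + 1)*(l^2 - 6*l + 8) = (l - 4)*(l + 1)*(l - 2)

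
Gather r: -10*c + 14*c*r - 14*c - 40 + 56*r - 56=-24*c + r*(14*c + 56) - 96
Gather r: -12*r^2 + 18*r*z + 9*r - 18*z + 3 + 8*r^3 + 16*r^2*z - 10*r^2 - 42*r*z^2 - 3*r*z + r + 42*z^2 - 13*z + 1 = 8*r^3 + r^2*(16*z - 22) + r*(-42*z^2 + 15*z + 10) + 42*z^2 - 31*z + 4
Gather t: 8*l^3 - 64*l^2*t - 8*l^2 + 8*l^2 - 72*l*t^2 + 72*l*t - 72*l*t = 8*l^3 - 64*l^2*t - 72*l*t^2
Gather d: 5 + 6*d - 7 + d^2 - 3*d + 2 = d^2 + 3*d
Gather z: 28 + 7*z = 7*z + 28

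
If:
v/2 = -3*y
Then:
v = -6*y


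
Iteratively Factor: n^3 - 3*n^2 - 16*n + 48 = (n + 4)*(n^2 - 7*n + 12) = (n - 4)*(n + 4)*(n - 3)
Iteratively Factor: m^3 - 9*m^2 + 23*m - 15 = (m - 5)*(m^2 - 4*m + 3) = (m - 5)*(m - 3)*(m - 1)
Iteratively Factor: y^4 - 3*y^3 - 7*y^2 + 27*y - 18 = (y - 1)*(y^3 - 2*y^2 - 9*y + 18) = (y - 2)*(y - 1)*(y^2 - 9) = (y - 3)*(y - 2)*(y - 1)*(y + 3)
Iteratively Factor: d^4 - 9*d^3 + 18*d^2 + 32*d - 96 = (d - 3)*(d^3 - 6*d^2 + 32) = (d - 4)*(d - 3)*(d^2 - 2*d - 8) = (d - 4)*(d - 3)*(d + 2)*(d - 4)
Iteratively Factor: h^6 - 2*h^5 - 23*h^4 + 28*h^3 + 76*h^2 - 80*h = (h - 1)*(h^5 - h^4 - 24*h^3 + 4*h^2 + 80*h) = (h - 1)*(h + 2)*(h^4 - 3*h^3 - 18*h^2 + 40*h) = (h - 1)*(h + 2)*(h + 4)*(h^3 - 7*h^2 + 10*h) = h*(h - 1)*(h + 2)*(h + 4)*(h^2 - 7*h + 10) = h*(h - 5)*(h - 1)*(h + 2)*(h + 4)*(h - 2)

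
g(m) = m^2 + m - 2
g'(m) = 2*m + 1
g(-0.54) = -2.25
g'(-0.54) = -0.08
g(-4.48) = 13.59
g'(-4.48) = -7.96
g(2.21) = 5.09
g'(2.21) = 5.42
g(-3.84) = 8.91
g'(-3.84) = -6.68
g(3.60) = 14.56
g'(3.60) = 8.20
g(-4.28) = 12.04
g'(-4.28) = -7.56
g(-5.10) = 18.91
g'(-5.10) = -9.20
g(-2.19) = 0.61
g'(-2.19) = -3.38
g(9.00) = 88.00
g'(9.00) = 19.00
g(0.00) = -2.00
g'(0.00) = 1.00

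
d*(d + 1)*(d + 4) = d^3 + 5*d^2 + 4*d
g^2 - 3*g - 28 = (g - 7)*(g + 4)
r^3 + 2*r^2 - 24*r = r*(r - 4)*(r + 6)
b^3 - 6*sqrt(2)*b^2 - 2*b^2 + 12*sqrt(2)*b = b*(b - 2)*(b - 6*sqrt(2))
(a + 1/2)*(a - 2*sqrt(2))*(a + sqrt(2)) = a^3 - sqrt(2)*a^2 + a^2/2 - 4*a - sqrt(2)*a/2 - 2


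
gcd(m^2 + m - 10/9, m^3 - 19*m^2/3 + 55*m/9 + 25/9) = 1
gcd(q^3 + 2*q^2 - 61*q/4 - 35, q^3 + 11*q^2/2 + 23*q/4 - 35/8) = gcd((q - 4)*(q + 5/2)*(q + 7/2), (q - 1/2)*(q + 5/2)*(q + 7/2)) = q^2 + 6*q + 35/4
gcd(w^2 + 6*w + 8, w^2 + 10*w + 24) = w + 4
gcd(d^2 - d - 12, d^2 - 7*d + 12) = d - 4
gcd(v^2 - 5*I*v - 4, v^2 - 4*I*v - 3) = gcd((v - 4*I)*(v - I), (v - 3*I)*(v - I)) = v - I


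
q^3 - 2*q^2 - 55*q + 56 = (q - 8)*(q - 1)*(q + 7)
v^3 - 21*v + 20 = (v - 4)*(v - 1)*(v + 5)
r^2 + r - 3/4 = (r - 1/2)*(r + 3/2)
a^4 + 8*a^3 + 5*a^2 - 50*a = a*(a - 2)*(a + 5)^2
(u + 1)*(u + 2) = u^2 + 3*u + 2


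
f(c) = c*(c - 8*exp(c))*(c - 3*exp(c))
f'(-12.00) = 431.99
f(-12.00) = -1728.01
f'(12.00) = 15893172507483.54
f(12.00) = 7628609371533.31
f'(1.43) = 1398.31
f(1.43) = 508.21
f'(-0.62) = 4.55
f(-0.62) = -6.82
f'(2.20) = 9653.25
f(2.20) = 3830.76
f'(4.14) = 860941.74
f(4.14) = 380125.54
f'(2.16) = 8757.01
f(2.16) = 3462.84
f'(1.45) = 1472.82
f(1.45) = 536.91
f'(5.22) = 9313544.27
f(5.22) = 4229369.21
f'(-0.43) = 6.81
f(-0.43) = -5.77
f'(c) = c*(1 - 8*exp(c))*(c - 3*exp(c)) + c*(1 - 3*exp(c))*(c - 8*exp(c)) + (c - 8*exp(c))*(c - 3*exp(c)) = -11*c^2*exp(c) + 3*c^2 + 48*c*exp(2*c) - 22*c*exp(c) + 24*exp(2*c)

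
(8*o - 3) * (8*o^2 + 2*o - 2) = 64*o^3 - 8*o^2 - 22*o + 6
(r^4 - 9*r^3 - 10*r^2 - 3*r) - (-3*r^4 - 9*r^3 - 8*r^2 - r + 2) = 4*r^4 - 2*r^2 - 2*r - 2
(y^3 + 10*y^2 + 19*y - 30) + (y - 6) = y^3 + 10*y^2 + 20*y - 36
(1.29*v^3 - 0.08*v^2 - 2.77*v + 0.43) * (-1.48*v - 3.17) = -1.9092*v^4 - 3.9709*v^3 + 4.3532*v^2 + 8.1445*v - 1.3631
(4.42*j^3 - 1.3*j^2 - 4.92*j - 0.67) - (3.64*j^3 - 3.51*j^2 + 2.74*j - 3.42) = 0.78*j^3 + 2.21*j^2 - 7.66*j + 2.75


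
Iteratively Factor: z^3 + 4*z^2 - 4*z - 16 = (z - 2)*(z^2 + 6*z + 8) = (z - 2)*(z + 2)*(z + 4)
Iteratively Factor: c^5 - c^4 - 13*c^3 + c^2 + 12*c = (c)*(c^4 - c^3 - 13*c^2 + c + 12) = c*(c - 1)*(c^3 - 13*c - 12) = c*(c - 4)*(c - 1)*(c^2 + 4*c + 3) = c*(c - 4)*(c - 1)*(c + 3)*(c + 1)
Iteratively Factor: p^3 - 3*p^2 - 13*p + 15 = (p - 1)*(p^2 - 2*p - 15) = (p - 5)*(p - 1)*(p + 3)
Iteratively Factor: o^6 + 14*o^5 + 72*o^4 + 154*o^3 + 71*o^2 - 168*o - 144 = (o + 3)*(o^5 + 11*o^4 + 39*o^3 + 37*o^2 - 40*o - 48) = (o + 3)^2*(o^4 + 8*o^3 + 15*o^2 - 8*o - 16) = (o - 1)*(o + 3)^2*(o^3 + 9*o^2 + 24*o + 16) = (o - 1)*(o + 1)*(o + 3)^2*(o^2 + 8*o + 16) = (o - 1)*(o + 1)*(o + 3)^2*(o + 4)*(o + 4)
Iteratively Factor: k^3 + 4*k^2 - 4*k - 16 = (k - 2)*(k^2 + 6*k + 8) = (k - 2)*(k + 2)*(k + 4)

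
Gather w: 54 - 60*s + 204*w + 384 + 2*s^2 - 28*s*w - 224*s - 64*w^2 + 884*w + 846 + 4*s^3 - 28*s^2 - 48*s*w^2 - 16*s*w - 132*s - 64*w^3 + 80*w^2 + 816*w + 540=4*s^3 - 26*s^2 - 416*s - 64*w^3 + w^2*(16 - 48*s) + w*(1904 - 44*s) + 1824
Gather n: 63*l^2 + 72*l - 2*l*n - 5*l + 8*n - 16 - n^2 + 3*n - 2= 63*l^2 + 67*l - n^2 + n*(11 - 2*l) - 18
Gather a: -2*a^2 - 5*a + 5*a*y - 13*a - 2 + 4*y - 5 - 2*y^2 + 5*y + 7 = -2*a^2 + a*(5*y - 18) - 2*y^2 + 9*y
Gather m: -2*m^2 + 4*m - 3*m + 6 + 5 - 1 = -2*m^2 + m + 10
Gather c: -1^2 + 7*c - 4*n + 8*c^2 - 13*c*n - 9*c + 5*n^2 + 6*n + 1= 8*c^2 + c*(-13*n - 2) + 5*n^2 + 2*n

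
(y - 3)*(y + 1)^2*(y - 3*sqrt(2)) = y^4 - 3*sqrt(2)*y^3 - y^3 - 5*y^2 + 3*sqrt(2)*y^2 - 3*y + 15*sqrt(2)*y + 9*sqrt(2)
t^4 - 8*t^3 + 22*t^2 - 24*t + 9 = (t - 3)^2*(t - 1)^2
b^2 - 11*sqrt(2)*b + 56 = (b - 7*sqrt(2))*(b - 4*sqrt(2))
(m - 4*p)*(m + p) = m^2 - 3*m*p - 4*p^2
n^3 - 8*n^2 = n^2*(n - 8)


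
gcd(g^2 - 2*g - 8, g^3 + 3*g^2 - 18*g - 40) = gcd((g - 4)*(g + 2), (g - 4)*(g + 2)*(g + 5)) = g^2 - 2*g - 8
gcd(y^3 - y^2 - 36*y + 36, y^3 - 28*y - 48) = y - 6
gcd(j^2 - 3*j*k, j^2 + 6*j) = j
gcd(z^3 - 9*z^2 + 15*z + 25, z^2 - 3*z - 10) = z - 5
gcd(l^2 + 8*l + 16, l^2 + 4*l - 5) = 1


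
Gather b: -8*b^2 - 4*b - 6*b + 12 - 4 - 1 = -8*b^2 - 10*b + 7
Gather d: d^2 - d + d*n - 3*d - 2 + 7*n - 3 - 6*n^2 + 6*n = d^2 + d*(n - 4) - 6*n^2 + 13*n - 5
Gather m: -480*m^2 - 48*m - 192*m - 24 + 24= -480*m^2 - 240*m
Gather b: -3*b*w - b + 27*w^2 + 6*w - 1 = b*(-3*w - 1) + 27*w^2 + 6*w - 1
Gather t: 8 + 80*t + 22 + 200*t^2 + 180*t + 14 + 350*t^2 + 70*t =550*t^2 + 330*t + 44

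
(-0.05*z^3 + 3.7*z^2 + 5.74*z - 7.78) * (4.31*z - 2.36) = -0.2155*z^4 + 16.065*z^3 + 16.0074*z^2 - 47.0782*z + 18.3608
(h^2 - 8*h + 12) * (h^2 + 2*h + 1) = h^4 - 6*h^3 - 3*h^2 + 16*h + 12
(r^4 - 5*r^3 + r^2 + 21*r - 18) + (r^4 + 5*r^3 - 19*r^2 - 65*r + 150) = 2*r^4 - 18*r^2 - 44*r + 132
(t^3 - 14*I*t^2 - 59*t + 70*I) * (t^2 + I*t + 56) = t^5 - 13*I*t^4 + 11*t^3 - 773*I*t^2 - 3374*t + 3920*I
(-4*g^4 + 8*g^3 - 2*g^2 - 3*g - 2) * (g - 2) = -4*g^5 + 16*g^4 - 18*g^3 + g^2 + 4*g + 4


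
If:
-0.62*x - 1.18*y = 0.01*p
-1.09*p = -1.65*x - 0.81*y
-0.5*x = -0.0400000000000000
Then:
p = 0.09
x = 0.08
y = -0.04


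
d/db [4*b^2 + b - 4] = 8*b + 1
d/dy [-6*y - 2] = -6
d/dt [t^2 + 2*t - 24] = 2*t + 2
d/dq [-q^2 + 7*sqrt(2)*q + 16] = -2*q + 7*sqrt(2)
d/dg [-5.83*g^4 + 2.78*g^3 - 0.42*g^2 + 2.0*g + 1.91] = -23.32*g^3 + 8.34*g^2 - 0.84*g + 2.0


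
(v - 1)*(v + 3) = v^2 + 2*v - 3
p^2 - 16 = (p - 4)*(p + 4)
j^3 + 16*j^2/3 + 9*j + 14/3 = (j + 1)*(j + 2)*(j + 7/3)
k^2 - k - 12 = (k - 4)*(k + 3)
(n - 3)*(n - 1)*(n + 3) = n^3 - n^2 - 9*n + 9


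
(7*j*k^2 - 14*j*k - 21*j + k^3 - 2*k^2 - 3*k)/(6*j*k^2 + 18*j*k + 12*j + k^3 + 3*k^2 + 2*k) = (7*j*k - 21*j + k^2 - 3*k)/(6*j*k + 12*j + k^2 + 2*k)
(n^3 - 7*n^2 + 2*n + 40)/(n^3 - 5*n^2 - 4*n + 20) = (n - 4)/(n - 2)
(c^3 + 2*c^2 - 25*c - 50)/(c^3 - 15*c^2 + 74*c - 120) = (c^2 + 7*c + 10)/(c^2 - 10*c + 24)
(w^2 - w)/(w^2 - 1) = w/(w + 1)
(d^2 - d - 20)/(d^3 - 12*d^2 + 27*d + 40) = (d + 4)/(d^2 - 7*d - 8)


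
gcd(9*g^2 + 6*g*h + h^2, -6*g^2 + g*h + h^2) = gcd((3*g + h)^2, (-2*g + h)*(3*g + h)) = 3*g + h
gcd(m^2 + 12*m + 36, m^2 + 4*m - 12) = m + 6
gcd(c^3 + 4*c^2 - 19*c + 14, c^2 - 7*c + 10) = c - 2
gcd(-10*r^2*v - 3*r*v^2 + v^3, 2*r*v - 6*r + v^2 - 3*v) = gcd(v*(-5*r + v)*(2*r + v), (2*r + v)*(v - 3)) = 2*r + v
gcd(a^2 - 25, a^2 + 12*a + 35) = a + 5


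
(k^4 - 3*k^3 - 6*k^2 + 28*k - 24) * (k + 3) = k^5 - 15*k^3 + 10*k^2 + 60*k - 72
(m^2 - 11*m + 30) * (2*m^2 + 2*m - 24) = 2*m^4 - 20*m^3 + 14*m^2 + 324*m - 720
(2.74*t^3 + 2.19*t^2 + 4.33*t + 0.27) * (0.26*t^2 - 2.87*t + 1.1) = 0.7124*t^5 - 7.2944*t^4 - 2.1455*t^3 - 9.9479*t^2 + 3.9881*t + 0.297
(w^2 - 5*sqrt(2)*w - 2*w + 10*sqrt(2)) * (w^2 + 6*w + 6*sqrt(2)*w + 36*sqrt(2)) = w^4 + sqrt(2)*w^3 + 4*w^3 - 72*w^2 + 4*sqrt(2)*w^2 - 240*w - 12*sqrt(2)*w + 720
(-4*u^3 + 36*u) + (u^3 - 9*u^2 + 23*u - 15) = -3*u^3 - 9*u^2 + 59*u - 15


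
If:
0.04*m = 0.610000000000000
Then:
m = 15.25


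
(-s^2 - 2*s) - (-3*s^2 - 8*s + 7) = 2*s^2 + 6*s - 7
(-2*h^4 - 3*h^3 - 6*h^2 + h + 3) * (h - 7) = -2*h^5 + 11*h^4 + 15*h^3 + 43*h^2 - 4*h - 21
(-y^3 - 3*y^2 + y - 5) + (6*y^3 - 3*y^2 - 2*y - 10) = 5*y^3 - 6*y^2 - y - 15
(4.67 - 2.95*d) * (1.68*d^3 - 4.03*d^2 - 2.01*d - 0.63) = -4.956*d^4 + 19.7341*d^3 - 12.8906*d^2 - 7.5282*d - 2.9421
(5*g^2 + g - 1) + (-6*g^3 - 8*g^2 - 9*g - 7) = -6*g^3 - 3*g^2 - 8*g - 8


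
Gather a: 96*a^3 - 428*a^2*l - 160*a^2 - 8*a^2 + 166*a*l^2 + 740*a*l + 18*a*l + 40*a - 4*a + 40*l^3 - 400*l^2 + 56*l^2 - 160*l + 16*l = 96*a^3 + a^2*(-428*l - 168) + a*(166*l^2 + 758*l + 36) + 40*l^3 - 344*l^2 - 144*l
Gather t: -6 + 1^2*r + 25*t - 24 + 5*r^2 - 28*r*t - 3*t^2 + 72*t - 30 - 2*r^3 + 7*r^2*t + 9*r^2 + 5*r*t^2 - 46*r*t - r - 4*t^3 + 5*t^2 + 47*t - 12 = -2*r^3 + 14*r^2 - 4*t^3 + t^2*(5*r + 2) + t*(7*r^2 - 74*r + 144) - 72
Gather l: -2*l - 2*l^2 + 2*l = -2*l^2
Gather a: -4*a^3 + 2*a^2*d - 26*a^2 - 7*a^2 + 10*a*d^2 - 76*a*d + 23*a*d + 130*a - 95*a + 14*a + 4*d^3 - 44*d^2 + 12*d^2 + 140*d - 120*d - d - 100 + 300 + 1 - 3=-4*a^3 + a^2*(2*d - 33) + a*(10*d^2 - 53*d + 49) + 4*d^3 - 32*d^2 + 19*d + 198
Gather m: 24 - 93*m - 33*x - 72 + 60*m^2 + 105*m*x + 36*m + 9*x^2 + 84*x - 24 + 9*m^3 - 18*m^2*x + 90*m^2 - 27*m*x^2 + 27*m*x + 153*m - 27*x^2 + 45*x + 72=9*m^3 + m^2*(150 - 18*x) + m*(-27*x^2 + 132*x + 96) - 18*x^2 + 96*x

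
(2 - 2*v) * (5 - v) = 2*v^2 - 12*v + 10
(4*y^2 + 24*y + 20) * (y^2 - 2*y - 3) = 4*y^4 + 16*y^3 - 40*y^2 - 112*y - 60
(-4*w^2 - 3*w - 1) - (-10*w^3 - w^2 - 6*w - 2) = 10*w^3 - 3*w^2 + 3*w + 1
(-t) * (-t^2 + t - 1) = t^3 - t^2 + t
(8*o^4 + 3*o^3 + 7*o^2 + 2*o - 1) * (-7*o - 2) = -56*o^5 - 37*o^4 - 55*o^3 - 28*o^2 + 3*o + 2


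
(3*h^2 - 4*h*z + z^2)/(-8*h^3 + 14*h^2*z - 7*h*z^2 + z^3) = (-3*h + z)/(8*h^2 - 6*h*z + z^2)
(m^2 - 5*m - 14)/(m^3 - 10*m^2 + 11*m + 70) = 1/(m - 5)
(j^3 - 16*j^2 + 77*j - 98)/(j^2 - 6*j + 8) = (j^2 - 14*j + 49)/(j - 4)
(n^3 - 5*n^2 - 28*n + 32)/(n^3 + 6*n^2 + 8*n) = (n^2 - 9*n + 8)/(n*(n + 2))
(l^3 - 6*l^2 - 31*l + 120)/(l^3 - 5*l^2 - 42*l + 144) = (l + 5)/(l + 6)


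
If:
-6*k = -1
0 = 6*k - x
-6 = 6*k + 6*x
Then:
No Solution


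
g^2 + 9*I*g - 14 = (g + 2*I)*(g + 7*I)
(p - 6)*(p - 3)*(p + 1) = p^3 - 8*p^2 + 9*p + 18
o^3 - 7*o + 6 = (o - 2)*(o - 1)*(o + 3)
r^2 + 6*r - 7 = (r - 1)*(r + 7)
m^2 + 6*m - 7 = (m - 1)*(m + 7)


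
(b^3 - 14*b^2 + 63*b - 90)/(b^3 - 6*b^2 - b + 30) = (b - 6)/(b + 2)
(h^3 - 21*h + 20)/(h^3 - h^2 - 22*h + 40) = (h - 1)/(h - 2)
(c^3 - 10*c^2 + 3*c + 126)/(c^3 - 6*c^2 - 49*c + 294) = (c + 3)/(c + 7)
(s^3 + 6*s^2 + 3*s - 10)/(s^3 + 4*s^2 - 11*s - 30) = (s - 1)/(s - 3)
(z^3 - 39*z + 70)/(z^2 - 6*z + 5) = (z^2 + 5*z - 14)/(z - 1)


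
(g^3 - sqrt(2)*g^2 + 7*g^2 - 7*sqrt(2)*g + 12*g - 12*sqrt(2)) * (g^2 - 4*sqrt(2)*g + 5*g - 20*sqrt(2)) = g^5 - 5*sqrt(2)*g^4 + 12*g^4 - 60*sqrt(2)*g^3 + 55*g^3 - 235*sqrt(2)*g^2 + 156*g^2 - 300*sqrt(2)*g + 376*g + 480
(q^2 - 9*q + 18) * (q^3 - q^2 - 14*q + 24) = q^5 - 10*q^4 + 13*q^3 + 132*q^2 - 468*q + 432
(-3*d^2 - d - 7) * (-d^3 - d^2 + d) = 3*d^5 + 4*d^4 + 5*d^3 + 6*d^2 - 7*d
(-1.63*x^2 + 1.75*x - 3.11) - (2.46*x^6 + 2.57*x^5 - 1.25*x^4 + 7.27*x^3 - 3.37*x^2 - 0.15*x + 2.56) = -2.46*x^6 - 2.57*x^5 + 1.25*x^4 - 7.27*x^3 + 1.74*x^2 + 1.9*x - 5.67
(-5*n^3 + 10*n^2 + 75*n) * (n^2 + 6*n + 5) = -5*n^5 - 20*n^4 + 110*n^3 + 500*n^2 + 375*n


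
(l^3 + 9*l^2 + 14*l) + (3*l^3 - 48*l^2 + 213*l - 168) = 4*l^3 - 39*l^2 + 227*l - 168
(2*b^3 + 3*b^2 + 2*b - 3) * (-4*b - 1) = -8*b^4 - 14*b^3 - 11*b^2 + 10*b + 3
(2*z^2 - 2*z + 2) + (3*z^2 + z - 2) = 5*z^2 - z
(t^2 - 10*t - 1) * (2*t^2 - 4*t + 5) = 2*t^4 - 24*t^3 + 43*t^2 - 46*t - 5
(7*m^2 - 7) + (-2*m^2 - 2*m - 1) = 5*m^2 - 2*m - 8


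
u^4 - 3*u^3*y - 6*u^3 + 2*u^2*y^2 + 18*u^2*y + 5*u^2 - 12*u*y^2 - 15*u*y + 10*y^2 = (u - 5)*(u - 1)*(u - 2*y)*(u - y)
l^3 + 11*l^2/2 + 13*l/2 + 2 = (l + 1/2)*(l + 1)*(l + 4)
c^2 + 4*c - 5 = (c - 1)*(c + 5)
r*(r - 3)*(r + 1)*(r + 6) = r^4 + 4*r^3 - 15*r^2 - 18*r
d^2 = d^2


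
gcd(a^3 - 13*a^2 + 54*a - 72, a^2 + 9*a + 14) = 1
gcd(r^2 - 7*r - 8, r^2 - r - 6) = 1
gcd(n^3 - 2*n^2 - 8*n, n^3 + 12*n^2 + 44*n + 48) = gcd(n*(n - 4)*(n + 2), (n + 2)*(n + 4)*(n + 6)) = n + 2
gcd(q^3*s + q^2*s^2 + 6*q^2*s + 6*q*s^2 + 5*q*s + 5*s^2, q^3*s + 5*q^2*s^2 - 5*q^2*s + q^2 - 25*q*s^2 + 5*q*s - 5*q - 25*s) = 1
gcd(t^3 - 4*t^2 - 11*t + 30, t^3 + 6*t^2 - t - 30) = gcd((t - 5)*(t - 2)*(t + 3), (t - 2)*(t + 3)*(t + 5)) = t^2 + t - 6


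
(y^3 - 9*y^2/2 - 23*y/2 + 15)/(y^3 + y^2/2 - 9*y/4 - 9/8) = 4*(2*y^3 - 9*y^2 - 23*y + 30)/(8*y^3 + 4*y^2 - 18*y - 9)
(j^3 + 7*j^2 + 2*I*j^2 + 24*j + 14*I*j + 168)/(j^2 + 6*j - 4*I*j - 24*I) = (j^2 + j*(7 + 6*I) + 42*I)/(j + 6)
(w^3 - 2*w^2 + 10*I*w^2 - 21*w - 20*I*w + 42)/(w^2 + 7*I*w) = w - 2 + 3*I - 6*I/w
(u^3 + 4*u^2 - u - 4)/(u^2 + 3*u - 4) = u + 1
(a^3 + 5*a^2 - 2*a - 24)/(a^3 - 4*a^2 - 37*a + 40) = (a^3 + 5*a^2 - 2*a - 24)/(a^3 - 4*a^2 - 37*a + 40)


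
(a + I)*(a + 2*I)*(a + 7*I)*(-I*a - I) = -I*a^4 + 10*a^3 - I*a^3 + 10*a^2 + 23*I*a^2 - 14*a + 23*I*a - 14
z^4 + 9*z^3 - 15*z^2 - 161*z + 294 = (z - 3)*(z - 2)*(z + 7)^2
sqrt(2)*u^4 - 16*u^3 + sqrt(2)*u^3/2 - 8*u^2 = u^2*(u - 8*sqrt(2))*(sqrt(2)*u + sqrt(2)/2)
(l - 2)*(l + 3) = l^2 + l - 6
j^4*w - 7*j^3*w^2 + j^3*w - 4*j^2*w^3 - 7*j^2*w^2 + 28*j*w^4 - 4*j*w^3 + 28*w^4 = (j - 7*w)*(j - 2*w)*(j + 2*w)*(j*w + w)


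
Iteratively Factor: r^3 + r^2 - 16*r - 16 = (r - 4)*(r^2 + 5*r + 4) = (r - 4)*(r + 1)*(r + 4)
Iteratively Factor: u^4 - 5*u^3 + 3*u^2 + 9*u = (u)*(u^3 - 5*u^2 + 3*u + 9) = u*(u - 3)*(u^2 - 2*u - 3) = u*(u - 3)*(u + 1)*(u - 3)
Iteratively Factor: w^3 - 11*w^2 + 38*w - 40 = (w - 4)*(w^2 - 7*w + 10) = (w - 4)*(w - 2)*(w - 5)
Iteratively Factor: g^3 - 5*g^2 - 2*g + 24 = (g - 3)*(g^2 - 2*g - 8) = (g - 3)*(g + 2)*(g - 4)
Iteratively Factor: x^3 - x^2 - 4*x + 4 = (x - 1)*(x^2 - 4) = (x - 1)*(x + 2)*(x - 2)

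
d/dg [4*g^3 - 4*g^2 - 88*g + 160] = 12*g^2 - 8*g - 88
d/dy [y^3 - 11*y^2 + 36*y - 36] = 3*y^2 - 22*y + 36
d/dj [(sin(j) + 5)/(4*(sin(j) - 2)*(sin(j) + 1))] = (-10*sin(j) + cos(j)^2 + 2)*cos(j)/(4*(sin(j) - 2)^2*(sin(j) + 1)^2)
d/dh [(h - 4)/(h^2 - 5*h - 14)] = (h^2 - 5*h - (h - 4)*(2*h - 5) - 14)/(-h^2 + 5*h + 14)^2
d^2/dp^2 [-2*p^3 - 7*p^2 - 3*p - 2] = -12*p - 14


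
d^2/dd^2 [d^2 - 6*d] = 2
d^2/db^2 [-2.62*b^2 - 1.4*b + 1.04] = -5.24000000000000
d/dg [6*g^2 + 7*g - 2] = 12*g + 7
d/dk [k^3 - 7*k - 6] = 3*k^2 - 7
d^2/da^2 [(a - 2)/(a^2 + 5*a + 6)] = 2*((a - 2)*(2*a + 5)^2 - 3*(a + 1)*(a^2 + 5*a + 6))/(a^2 + 5*a + 6)^3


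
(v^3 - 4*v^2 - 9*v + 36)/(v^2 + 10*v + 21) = (v^2 - 7*v + 12)/(v + 7)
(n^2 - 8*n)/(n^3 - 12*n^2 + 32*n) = 1/(n - 4)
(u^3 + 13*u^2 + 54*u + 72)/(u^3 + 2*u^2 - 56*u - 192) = (u + 3)/(u - 8)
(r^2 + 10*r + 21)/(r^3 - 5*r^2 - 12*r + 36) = (r + 7)/(r^2 - 8*r + 12)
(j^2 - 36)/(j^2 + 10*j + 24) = (j - 6)/(j + 4)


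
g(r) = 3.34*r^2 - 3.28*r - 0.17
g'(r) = 6.68*r - 3.28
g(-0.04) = -0.03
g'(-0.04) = -3.55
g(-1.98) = 19.42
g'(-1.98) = -16.51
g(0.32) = -0.88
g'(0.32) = -1.14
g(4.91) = 64.25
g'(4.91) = 29.52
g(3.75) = 34.50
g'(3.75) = 21.77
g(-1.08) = 7.27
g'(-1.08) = -10.49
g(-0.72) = 3.92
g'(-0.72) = -8.09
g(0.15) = -0.59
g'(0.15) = -2.28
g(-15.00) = 800.53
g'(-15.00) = -103.48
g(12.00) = 441.43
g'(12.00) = 76.88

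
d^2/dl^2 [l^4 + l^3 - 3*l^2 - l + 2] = 12*l^2 + 6*l - 6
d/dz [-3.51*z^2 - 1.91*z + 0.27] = -7.02*z - 1.91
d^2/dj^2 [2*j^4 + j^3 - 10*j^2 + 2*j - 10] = 24*j^2 + 6*j - 20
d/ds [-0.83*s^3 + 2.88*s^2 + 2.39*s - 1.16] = -2.49*s^2 + 5.76*s + 2.39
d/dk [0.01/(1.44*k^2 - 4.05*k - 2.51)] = (0.0405 - 0.0288*k)/(-1.44*k^2 + 4.05*k + 2.51)^2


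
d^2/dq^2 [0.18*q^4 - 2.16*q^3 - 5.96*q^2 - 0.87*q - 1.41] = 2.16*q^2 - 12.96*q - 11.92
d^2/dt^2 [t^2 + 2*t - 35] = 2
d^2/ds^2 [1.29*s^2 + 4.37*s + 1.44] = 2.58000000000000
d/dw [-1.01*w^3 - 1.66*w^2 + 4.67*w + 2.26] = -3.03*w^2 - 3.32*w + 4.67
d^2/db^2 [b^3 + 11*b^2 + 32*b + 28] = 6*b + 22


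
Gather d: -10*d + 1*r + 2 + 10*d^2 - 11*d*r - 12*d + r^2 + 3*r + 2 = 10*d^2 + d*(-11*r - 22) + r^2 + 4*r + 4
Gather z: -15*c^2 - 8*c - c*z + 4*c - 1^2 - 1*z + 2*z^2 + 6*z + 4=-15*c^2 - 4*c + 2*z^2 + z*(5 - c) + 3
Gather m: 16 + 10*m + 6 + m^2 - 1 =m^2 + 10*m + 21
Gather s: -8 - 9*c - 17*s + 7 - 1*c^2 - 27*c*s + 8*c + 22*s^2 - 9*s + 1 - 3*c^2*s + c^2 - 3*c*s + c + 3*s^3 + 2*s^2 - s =3*s^3 + 24*s^2 + s*(-3*c^2 - 30*c - 27)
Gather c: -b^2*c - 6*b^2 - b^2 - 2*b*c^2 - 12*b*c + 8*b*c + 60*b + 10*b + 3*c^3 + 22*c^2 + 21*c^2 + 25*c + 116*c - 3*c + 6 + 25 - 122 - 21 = -7*b^2 + 70*b + 3*c^3 + c^2*(43 - 2*b) + c*(-b^2 - 4*b + 138) - 112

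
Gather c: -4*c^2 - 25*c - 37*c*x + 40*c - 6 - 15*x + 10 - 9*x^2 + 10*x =-4*c^2 + c*(15 - 37*x) - 9*x^2 - 5*x + 4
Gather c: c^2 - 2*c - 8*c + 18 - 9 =c^2 - 10*c + 9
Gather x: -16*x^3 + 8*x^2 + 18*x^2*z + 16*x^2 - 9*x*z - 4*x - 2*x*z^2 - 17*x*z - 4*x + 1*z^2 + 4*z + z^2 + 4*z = -16*x^3 + x^2*(18*z + 24) + x*(-2*z^2 - 26*z - 8) + 2*z^2 + 8*z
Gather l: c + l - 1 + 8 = c + l + 7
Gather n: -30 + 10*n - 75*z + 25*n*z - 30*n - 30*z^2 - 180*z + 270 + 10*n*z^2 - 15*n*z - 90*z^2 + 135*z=n*(10*z^2 + 10*z - 20) - 120*z^2 - 120*z + 240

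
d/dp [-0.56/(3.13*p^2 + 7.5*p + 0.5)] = (3.5056*p + 4.2)/(3.13*p^2 + 7.5*p + 0.5)^2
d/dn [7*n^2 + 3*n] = 14*n + 3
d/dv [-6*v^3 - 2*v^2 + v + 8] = -18*v^2 - 4*v + 1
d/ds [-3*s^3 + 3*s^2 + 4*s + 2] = -9*s^2 + 6*s + 4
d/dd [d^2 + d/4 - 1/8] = 2*d + 1/4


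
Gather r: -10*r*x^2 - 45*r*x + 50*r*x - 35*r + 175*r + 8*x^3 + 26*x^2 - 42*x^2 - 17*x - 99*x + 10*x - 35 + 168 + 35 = r*(-10*x^2 + 5*x + 140) + 8*x^3 - 16*x^2 - 106*x + 168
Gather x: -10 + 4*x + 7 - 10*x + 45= 42 - 6*x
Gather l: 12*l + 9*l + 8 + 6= 21*l + 14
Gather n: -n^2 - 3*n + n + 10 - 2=-n^2 - 2*n + 8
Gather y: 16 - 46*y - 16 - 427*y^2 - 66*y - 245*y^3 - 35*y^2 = -245*y^3 - 462*y^2 - 112*y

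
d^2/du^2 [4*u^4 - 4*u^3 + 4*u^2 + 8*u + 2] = 48*u^2 - 24*u + 8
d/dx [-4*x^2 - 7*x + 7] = -8*x - 7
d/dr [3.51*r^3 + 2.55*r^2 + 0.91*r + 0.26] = 10.53*r^2 + 5.1*r + 0.91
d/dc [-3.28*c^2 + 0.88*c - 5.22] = 0.88 - 6.56*c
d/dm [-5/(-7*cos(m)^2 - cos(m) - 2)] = 5*(14*cos(m) + 1)*sin(m)/(7*cos(m)^2 + cos(m) + 2)^2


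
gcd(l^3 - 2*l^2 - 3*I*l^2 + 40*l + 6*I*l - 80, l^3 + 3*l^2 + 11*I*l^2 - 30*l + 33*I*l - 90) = l + 5*I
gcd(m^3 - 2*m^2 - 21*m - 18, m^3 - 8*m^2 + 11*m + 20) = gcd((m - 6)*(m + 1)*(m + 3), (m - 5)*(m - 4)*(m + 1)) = m + 1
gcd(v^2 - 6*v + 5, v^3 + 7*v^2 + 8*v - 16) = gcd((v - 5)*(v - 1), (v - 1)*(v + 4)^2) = v - 1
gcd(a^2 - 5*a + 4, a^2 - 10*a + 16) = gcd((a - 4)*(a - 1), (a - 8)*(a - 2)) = 1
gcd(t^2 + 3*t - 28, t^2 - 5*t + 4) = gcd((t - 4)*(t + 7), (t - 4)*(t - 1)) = t - 4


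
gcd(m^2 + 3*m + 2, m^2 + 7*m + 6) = m + 1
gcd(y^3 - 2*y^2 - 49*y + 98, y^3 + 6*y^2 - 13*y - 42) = y + 7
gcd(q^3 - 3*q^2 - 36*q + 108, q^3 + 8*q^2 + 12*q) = q + 6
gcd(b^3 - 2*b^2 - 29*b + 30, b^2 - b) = b - 1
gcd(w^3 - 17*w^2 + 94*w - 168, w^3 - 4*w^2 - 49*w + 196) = w^2 - 11*w + 28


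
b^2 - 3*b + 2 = (b - 2)*(b - 1)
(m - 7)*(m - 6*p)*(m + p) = m^3 - 5*m^2*p - 7*m^2 - 6*m*p^2 + 35*m*p + 42*p^2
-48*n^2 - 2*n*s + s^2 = (-8*n + s)*(6*n + s)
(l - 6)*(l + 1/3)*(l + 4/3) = l^3 - 13*l^2/3 - 86*l/9 - 8/3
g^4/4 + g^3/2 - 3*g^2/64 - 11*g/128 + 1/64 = (g/2 + 1/4)*(g/2 + 1)*(g - 1/4)^2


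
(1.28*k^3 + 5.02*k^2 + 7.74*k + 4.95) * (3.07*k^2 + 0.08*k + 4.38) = 3.9296*k^5 + 15.5138*k^4 + 29.7698*k^3 + 37.8033*k^2 + 34.2972*k + 21.681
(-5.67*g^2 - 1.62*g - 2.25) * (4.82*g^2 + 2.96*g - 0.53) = -27.3294*g^4 - 24.5916*g^3 - 12.6351*g^2 - 5.8014*g + 1.1925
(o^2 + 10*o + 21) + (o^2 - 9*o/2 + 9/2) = 2*o^2 + 11*o/2 + 51/2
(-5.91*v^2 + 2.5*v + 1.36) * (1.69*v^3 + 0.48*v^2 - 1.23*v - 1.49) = -9.9879*v^5 + 1.3882*v^4 + 10.7677*v^3 + 6.3837*v^2 - 5.3978*v - 2.0264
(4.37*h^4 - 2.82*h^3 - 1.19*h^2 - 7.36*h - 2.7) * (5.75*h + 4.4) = 25.1275*h^5 + 3.013*h^4 - 19.2505*h^3 - 47.556*h^2 - 47.909*h - 11.88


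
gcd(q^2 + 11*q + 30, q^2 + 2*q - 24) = q + 6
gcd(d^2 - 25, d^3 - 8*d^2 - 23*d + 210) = d + 5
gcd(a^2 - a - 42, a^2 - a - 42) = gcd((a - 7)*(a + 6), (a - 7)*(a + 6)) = a^2 - a - 42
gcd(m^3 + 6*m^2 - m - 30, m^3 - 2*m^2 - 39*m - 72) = m + 3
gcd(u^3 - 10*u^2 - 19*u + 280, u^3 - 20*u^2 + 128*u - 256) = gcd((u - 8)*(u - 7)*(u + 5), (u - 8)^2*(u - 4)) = u - 8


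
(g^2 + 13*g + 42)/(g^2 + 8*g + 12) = (g + 7)/(g + 2)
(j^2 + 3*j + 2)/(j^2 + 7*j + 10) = (j + 1)/(j + 5)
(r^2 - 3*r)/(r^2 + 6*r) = (r - 3)/(r + 6)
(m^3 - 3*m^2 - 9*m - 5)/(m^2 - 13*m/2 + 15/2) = 2*(m^2 + 2*m + 1)/(2*m - 3)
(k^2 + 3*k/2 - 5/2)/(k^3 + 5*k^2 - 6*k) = (k + 5/2)/(k*(k + 6))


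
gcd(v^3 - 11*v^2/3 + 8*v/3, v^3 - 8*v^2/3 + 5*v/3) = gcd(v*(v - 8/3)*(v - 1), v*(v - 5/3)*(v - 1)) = v^2 - v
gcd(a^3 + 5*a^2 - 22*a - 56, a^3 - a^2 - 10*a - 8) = a^2 - 2*a - 8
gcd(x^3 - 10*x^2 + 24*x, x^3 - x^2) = x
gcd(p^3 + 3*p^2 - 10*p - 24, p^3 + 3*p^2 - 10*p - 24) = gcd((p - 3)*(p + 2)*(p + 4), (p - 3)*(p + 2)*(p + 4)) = p^3 + 3*p^2 - 10*p - 24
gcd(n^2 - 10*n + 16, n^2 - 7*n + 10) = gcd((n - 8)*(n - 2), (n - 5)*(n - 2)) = n - 2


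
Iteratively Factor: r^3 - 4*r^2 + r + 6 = (r - 2)*(r^2 - 2*r - 3) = (r - 3)*(r - 2)*(r + 1)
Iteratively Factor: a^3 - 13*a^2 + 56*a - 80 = (a - 4)*(a^2 - 9*a + 20) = (a - 5)*(a - 4)*(a - 4)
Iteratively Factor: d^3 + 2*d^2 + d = (d)*(d^2 + 2*d + 1) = d*(d + 1)*(d + 1)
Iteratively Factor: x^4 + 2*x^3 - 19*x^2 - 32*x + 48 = (x + 3)*(x^3 - x^2 - 16*x + 16) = (x + 3)*(x + 4)*(x^2 - 5*x + 4) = (x - 4)*(x + 3)*(x + 4)*(x - 1)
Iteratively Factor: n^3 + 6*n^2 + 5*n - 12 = (n + 3)*(n^2 + 3*n - 4) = (n + 3)*(n + 4)*(n - 1)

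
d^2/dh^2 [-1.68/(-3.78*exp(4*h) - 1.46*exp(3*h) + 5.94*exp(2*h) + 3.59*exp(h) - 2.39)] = ((-101.6064*exp(3*h) - 22.0752*exp(2*h) + 39.9168*exp(h) + 6.0312)*(3.78*exp(4*h) + 1.46*exp(3*h) - 5.94*exp(2*h) - 3.59*exp(h) + 2.39) + 1.68*(15.12*exp(3*h) + 4.38*exp(2*h) - 11.88*exp(h) - 3.59)*(30.24*exp(3*h) + 8.76*exp(2*h) - 23.76*exp(h) - 7.18)*exp(h))*exp(h)/(3.78*exp(4*h) + 1.46*exp(3*h) - 5.94*exp(2*h) - 3.59*exp(h) + 2.39)^3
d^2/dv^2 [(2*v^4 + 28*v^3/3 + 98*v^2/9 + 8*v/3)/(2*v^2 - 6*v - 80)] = 2*(9*v^6 - 81*v^5 - 837*v^4 + 10857*v^3 + 107400*v^2 + 203040*v + 76960)/(9*(v^6 - 9*v^5 - 93*v^4 + 693*v^3 + 3720*v^2 - 14400*v - 64000))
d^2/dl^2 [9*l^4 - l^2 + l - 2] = 108*l^2 - 2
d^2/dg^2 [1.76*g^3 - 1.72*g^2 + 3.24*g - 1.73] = 10.56*g - 3.44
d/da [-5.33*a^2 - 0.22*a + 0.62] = -10.66*a - 0.22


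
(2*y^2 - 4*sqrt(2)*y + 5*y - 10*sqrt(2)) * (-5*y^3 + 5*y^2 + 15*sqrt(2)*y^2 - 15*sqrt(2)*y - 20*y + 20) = -10*y^5 - 15*y^4 + 50*sqrt(2)*y^4 - 135*y^3 + 75*sqrt(2)*y^3 - 240*y^2 - 45*sqrt(2)*y^2 + 120*sqrt(2)*y + 400*y - 200*sqrt(2)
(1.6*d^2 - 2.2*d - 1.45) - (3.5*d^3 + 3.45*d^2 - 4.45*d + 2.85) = -3.5*d^3 - 1.85*d^2 + 2.25*d - 4.3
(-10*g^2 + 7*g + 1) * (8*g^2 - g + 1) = -80*g^4 + 66*g^3 - 9*g^2 + 6*g + 1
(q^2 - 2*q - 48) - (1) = q^2 - 2*q - 49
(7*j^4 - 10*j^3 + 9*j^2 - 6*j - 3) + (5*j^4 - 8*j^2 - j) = 12*j^4 - 10*j^3 + j^2 - 7*j - 3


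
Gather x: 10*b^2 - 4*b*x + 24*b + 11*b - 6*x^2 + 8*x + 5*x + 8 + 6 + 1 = 10*b^2 + 35*b - 6*x^2 + x*(13 - 4*b) + 15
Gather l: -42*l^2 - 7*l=-42*l^2 - 7*l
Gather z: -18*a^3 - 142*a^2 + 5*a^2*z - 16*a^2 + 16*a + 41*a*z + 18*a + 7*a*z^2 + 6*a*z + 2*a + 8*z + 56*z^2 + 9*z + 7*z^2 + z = -18*a^3 - 158*a^2 + 36*a + z^2*(7*a + 63) + z*(5*a^2 + 47*a + 18)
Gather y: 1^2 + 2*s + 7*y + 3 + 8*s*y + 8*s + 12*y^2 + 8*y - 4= 10*s + 12*y^2 + y*(8*s + 15)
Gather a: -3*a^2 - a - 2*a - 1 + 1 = -3*a^2 - 3*a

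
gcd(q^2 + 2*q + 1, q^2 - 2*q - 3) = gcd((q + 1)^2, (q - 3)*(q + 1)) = q + 1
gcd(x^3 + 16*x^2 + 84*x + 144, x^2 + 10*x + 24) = x^2 + 10*x + 24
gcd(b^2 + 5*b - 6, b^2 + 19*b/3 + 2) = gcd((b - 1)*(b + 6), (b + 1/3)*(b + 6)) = b + 6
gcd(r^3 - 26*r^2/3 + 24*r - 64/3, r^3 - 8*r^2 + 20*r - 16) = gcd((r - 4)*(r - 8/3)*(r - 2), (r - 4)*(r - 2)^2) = r^2 - 6*r + 8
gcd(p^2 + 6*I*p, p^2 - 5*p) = p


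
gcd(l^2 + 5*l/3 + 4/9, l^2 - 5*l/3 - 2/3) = l + 1/3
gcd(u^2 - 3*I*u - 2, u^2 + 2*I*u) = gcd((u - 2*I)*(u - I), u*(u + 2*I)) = 1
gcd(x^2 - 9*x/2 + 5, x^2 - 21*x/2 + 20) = x - 5/2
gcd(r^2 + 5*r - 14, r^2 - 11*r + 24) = 1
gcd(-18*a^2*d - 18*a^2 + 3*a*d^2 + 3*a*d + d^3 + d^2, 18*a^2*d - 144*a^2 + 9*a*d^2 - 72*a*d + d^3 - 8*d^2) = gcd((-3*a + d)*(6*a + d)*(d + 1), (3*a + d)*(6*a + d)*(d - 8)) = 6*a + d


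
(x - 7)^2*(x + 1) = x^3 - 13*x^2 + 35*x + 49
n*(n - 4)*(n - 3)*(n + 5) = n^4 - 2*n^3 - 23*n^2 + 60*n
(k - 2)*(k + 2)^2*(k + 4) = k^4 + 6*k^3 + 4*k^2 - 24*k - 32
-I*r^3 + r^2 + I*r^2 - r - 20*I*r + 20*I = (r - 4*I)*(r + 5*I)*(-I*r + I)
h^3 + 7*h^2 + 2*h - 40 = (h - 2)*(h + 4)*(h + 5)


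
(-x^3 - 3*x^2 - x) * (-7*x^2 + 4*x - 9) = 7*x^5 + 17*x^4 + 4*x^3 + 23*x^2 + 9*x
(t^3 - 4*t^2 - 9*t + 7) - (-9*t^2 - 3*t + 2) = t^3 + 5*t^2 - 6*t + 5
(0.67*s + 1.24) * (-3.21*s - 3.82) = -2.1507*s^2 - 6.5398*s - 4.7368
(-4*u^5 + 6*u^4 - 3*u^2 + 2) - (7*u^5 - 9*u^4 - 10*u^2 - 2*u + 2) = -11*u^5 + 15*u^4 + 7*u^2 + 2*u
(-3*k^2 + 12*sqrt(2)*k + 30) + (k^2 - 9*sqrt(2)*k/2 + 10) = -2*k^2 + 15*sqrt(2)*k/2 + 40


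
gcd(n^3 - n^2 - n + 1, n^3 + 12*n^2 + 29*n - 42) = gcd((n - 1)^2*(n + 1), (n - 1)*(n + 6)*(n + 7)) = n - 1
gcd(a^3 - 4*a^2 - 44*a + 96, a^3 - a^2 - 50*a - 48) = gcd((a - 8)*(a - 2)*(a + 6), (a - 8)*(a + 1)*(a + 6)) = a^2 - 2*a - 48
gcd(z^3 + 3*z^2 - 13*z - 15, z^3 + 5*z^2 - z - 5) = z^2 + 6*z + 5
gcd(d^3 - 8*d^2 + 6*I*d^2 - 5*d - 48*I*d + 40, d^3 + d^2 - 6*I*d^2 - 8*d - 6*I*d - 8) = 1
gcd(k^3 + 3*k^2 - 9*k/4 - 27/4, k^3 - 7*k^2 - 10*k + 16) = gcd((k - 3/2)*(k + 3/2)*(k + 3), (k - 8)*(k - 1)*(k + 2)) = 1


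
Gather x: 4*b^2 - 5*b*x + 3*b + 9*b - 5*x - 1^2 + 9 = 4*b^2 + 12*b + x*(-5*b - 5) + 8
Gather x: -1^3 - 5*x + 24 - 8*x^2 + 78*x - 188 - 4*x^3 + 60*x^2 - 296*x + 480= -4*x^3 + 52*x^2 - 223*x + 315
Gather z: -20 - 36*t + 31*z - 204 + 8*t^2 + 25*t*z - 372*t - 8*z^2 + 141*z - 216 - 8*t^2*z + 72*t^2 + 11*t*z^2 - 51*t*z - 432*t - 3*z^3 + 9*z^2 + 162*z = 80*t^2 - 840*t - 3*z^3 + z^2*(11*t + 1) + z*(-8*t^2 - 26*t + 334) - 440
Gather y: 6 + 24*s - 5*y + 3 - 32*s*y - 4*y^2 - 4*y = 24*s - 4*y^2 + y*(-32*s - 9) + 9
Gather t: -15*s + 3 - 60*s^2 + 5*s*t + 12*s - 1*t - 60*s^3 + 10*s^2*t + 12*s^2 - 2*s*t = -60*s^3 - 48*s^2 - 3*s + t*(10*s^2 + 3*s - 1) + 3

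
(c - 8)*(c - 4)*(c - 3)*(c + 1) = c^4 - 14*c^3 + 53*c^2 - 28*c - 96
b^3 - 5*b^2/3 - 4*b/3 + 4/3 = (b - 2)*(b - 2/3)*(b + 1)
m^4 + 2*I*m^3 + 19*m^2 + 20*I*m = m*(m - 4*I)*(m + I)*(m + 5*I)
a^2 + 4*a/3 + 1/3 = (a + 1/3)*(a + 1)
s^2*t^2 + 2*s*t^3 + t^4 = t^2*(s + t)^2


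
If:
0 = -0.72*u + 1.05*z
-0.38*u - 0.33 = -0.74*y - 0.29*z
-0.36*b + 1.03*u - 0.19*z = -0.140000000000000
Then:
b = 3.64467592592593*z + 0.388888888888889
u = 1.45833333333333*z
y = 0.356981981981982*z + 0.445945945945946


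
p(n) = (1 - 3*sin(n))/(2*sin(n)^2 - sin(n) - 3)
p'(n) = (1 - 3*sin(n))*(-4*sin(n)*cos(n) + cos(n))/(2*sin(n)^2 - sin(n) - 3)^2 - 3*cos(n)/(2*sin(n)^2 - sin(n) - 3)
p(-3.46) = -0.02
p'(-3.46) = -0.91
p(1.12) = 0.75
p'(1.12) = 0.94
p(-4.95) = 0.92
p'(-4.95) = 0.64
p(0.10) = -0.23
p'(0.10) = 1.01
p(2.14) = 0.63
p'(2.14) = -1.00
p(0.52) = 0.16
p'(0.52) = 0.91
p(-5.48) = 0.43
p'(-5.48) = 0.99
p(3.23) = -0.44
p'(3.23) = -1.24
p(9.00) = 0.08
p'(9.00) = -0.90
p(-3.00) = -0.50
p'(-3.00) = -1.33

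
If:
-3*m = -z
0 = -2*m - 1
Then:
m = -1/2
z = -3/2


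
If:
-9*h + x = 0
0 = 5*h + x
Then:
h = 0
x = 0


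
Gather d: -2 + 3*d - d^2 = -d^2 + 3*d - 2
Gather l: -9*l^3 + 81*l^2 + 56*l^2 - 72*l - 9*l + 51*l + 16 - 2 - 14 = -9*l^3 + 137*l^2 - 30*l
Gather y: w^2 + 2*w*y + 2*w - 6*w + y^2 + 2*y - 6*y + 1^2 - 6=w^2 - 4*w + y^2 + y*(2*w - 4) - 5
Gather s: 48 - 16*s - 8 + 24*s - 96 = 8*s - 56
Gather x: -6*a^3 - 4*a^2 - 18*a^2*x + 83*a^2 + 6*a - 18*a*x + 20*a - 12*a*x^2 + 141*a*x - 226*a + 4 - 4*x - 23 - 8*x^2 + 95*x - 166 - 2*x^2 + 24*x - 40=-6*a^3 + 79*a^2 - 200*a + x^2*(-12*a - 10) + x*(-18*a^2 + 123*a + 115) - 225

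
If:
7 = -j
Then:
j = -7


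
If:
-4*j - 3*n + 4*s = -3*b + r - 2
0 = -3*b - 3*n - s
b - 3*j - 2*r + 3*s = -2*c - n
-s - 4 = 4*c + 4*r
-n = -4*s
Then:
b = -13*s/3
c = 1/13 - 899*s/156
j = 10/13 - 517*s/78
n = 4*s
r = 215*s/39 - 14/13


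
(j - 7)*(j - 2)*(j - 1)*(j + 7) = j^4 - 3*j^3 - 47*j^2 + 147*j - 98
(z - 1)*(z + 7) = z^2 + 6*z - 7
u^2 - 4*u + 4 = (u - 2)^2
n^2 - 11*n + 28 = (n - 7)*(n - 4)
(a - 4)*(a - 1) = a^2 - 5*a + 4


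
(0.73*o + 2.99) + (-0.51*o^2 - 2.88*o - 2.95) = -0.51*o^2 - 2.15*o + 0.04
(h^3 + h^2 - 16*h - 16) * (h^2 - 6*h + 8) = h^5 - 5*h^4 - 14*h^3 + 88*h^2 - 32*h - 128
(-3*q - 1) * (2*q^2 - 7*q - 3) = -6*q^3 + 19*q^2 + 16*q + 3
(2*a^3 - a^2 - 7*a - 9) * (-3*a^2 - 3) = -6*a^5 + 3*a^4 + 15*a^3 + 30*a^2 + 21*a + 27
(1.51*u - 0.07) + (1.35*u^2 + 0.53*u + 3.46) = 1.35*u^2 + 2.04*u + 3.39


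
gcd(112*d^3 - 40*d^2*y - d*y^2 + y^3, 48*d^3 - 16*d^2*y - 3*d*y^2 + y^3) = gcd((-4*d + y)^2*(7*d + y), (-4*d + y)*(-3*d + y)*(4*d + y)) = -4*d + y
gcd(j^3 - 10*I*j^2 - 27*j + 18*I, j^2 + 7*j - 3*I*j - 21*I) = j - 3*I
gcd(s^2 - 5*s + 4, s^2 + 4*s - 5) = s - 1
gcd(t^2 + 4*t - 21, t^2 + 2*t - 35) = t + 7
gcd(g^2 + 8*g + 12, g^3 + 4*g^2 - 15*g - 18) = g + 6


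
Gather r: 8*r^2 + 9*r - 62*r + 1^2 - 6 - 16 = 8*r^2 - 53*r - 21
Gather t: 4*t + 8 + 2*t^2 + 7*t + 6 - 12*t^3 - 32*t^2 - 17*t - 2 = -12*t^3 - 30*t^2 - 6*t + 12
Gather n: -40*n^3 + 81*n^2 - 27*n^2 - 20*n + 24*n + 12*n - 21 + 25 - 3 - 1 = -40*n^3 + 54*n^2 + 16*n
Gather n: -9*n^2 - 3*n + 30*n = -9*n^2 + 27*n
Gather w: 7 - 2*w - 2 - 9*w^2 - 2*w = -9*w^2 - 4*w + 5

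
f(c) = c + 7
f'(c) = 1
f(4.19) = 11.19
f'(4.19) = 1.00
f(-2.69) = 4.31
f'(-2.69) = 1.00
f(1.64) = 8.64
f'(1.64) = 1.00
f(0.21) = 7.21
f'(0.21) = 1.00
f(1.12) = 8.12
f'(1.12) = 1.00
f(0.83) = 7.83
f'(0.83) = 1.00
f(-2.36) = 4.64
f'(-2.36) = 1.00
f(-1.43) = 5.57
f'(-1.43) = 1.00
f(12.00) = 19.00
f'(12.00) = 1.00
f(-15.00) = -8.00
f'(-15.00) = 1.00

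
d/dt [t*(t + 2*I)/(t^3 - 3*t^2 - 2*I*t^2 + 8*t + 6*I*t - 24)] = (-t^2 + 12*I)/(t^4 + t^3*(-6 - 8*I) + t^2*(-7 + 48*I) + t*(96 - 72*I) - 144)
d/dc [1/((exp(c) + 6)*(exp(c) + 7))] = (-2*exp(c) - 13)*exp(c)/(exp(4*c) + 26*exp(3*c) + 253*exp(2*c) + 1092*exp(c) + 1764)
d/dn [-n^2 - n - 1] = -2*n - 1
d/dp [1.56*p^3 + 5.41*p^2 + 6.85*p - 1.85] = 4.68*p^2 + 10.82*p + 6.85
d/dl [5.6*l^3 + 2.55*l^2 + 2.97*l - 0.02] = 16.8*l^2 + 5.1*l + 2.97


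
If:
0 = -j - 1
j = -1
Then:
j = -1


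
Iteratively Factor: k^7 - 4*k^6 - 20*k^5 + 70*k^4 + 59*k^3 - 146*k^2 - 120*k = (k - 5)*(k^6 + k^5 - 15*k^4 - 5*k^3 + 34*k^2 + 24*k) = (k - 5)*(k - 2)*(k^5 + 3*k^4 - 9*k^3 - 23*k^2 - 12*k) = (k - 5)*(k - 2)*(k + 4)*(k^4 - k^3 - 5*k^2 - 3*k) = k*(k - 5)*(k - 2)*(k + 4)*(k^3 - k^2 - 5*k - 3) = k*(k - 5)*(k - 2)*(k + 1)*(k + 4)*(k^2 - 2*k - 3) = k*(k - 5)*(k - 3)*(k - 2)*(k + 1)*(k + 4)*(k + 1)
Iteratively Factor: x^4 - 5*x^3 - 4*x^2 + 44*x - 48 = (x - 4)*(x^3 - x^2 - 8*x + 12) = (x - 4)*(x - 2)*(x^2 + x - 6) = (x - 4)*(x - 2)^2*(x + 3)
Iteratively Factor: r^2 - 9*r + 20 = (r - 4)*(r - 5)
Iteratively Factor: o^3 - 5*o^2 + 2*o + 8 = (o - 2)*(o^2 - 3*o - 4) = (o - 2)*(o + 1)*(o - 4)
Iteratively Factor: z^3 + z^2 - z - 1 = (z - 1)*(z^2 + 2*z + 1) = (z - 1)*(z + 1)*(z + 1)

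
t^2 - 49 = (t - 7)*(t + 7)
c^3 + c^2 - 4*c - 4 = (c - 2)*(c + 1)*(c + 2)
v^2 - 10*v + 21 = (v - 7)*(v - 3)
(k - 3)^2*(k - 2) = k^3 - 8*k^2 + 21*k - 18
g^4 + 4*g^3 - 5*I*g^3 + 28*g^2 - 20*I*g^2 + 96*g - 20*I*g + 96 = (g + 2)^2*(g - 8*I)*(g + 3*I)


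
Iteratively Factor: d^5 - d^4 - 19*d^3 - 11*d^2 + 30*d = (d + 3)*(d^4 - 4*d^3 - 7*d^2 + 10*d) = (d - 1)*(d + 3)*(d^3 - 3*d^2 - 10*d) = d*(d - 1)*(d + 3)*(d^2 - 3*d - 10) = d*(d - 1)*(d + 2)*(d + 3)*(d - 5)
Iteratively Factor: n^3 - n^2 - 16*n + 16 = (n - 1)*(n^2 - 16) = (n - 1)*(n + 4)*(n - 4)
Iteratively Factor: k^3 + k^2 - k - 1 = (k - 1)*(k^2 + 2*k + 1) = (k - 1)*(k + 1)*(k + 1)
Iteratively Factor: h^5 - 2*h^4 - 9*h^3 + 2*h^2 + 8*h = (h - 1)*(h^4 - h^3 - 10*h^2 - 8*h) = (h - 1)*(h + 1)*(h^3 - 2*h^2 - 8*h) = (h - 1)*(h + 1)*(h + 2)*(h^2 - 4*h) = (h - 4)*(h - 1)*(h + 1)*(h + 2)*(h)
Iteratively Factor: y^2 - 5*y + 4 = (y - 1)*(y - 4)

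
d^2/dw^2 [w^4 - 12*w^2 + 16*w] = 12*w^2 - 24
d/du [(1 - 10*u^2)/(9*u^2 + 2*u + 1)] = 2*(-10*u^2 - 19*u - 1)/(81*u^4 + 36*u^3 + 22*u^2 + 4*u + 1)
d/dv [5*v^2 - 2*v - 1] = 10*v - 2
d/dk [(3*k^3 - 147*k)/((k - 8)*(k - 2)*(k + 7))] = 3*(-3*k^2 + 32*k - 112)/(k^4 - 20*k^3 + 132*k^2 - 320*k + 256)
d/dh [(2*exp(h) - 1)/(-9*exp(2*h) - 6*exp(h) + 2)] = (18*exp(2*h) - 18*exp(h) - 2)*exp(h)/(81*exp(4*h) + 108*exp(3*h) - 24*exp(h) + 4)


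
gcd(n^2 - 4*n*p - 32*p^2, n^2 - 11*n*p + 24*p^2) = -n + 8*p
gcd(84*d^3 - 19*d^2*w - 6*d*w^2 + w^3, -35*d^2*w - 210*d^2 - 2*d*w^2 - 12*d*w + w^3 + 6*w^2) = -7*d + w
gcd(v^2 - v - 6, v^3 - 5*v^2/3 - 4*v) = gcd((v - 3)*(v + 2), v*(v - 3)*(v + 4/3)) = v - 3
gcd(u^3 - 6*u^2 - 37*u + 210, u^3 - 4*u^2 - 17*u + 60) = u - 5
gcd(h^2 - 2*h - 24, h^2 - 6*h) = h - 6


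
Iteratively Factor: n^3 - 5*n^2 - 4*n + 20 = (n - 5)*(n^2 - 4) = (n - 5)*(n + 2)*(n - 2)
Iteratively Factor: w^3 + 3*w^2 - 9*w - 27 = (w + 3)*(w^2 - 9) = (w + 3)^2*(w - 3)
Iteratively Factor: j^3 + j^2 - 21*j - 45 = (j + 3)*(j^2 - 2*j - 15) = (j + 3)^2*(j - 5)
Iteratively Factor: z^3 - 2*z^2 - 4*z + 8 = (z + 2)*(z^2 - 4*z + 4) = (z - 2)*(z + 2)*(z - 2)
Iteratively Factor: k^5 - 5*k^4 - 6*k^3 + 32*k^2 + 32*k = (k + 2)*(k^4 - 7*k^3 + 8*k^2 + 16*k) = (k - 4)*(k + 2)*(k^3 - 3*k^2 - 4*k) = k*(k - 4)*(k + 2)*(k^2 - 3*k - 4) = k*(k - 4)*(k + 1)*(k + 2)*(k - 4)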